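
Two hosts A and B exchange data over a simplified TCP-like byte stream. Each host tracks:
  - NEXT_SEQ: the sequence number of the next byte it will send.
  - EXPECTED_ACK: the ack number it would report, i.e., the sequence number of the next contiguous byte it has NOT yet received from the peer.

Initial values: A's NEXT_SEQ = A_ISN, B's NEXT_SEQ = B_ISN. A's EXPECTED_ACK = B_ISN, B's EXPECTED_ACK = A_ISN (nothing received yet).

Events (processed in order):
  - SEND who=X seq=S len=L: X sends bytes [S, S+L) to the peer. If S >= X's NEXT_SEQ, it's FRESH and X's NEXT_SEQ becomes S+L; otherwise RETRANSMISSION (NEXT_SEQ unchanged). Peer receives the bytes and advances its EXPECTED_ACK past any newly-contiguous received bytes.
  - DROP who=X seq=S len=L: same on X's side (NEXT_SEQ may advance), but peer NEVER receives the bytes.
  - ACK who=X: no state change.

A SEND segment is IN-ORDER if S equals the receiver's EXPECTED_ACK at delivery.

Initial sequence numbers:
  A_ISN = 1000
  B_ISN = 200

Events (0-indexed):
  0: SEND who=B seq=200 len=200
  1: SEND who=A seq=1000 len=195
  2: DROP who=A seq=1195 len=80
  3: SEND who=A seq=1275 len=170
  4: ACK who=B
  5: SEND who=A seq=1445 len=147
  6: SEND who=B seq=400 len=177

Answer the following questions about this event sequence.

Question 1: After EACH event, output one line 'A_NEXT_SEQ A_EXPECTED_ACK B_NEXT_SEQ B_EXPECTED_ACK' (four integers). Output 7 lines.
1000 400 400 1000
1195 400 400 1195
1275 400 400 1195
1445 400 400 1195
1445 400 400 1195
1592 400 400 1195
1592 577 577 1195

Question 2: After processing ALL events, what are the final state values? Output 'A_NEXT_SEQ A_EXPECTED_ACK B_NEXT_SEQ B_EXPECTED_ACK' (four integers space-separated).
Answer: 1592 577 577 1195

Derivation:
After event 0: A_seq=1000 A_ack=400 B_seq=400 B_ack=1000
After event 1: A_seq=1195 A_ack=400 B_seq=400 B_ack=1195
After event 2: A_seq=1275 A_ack=400 B_seq=400 B_ack=1195
After event 3: A_seq=1445 A_ack=400 B_seq=400 B_ack=1195
After event 4: A_seq=1445 A_ack=400 B_seq=400 B_ack=1195
After event 5: A_seq=1592 A_ack=400 B_seq=400 B_ack=1195
After event 6: A_seq=1592 A_ack=577 B_seq=577 B_ack=1195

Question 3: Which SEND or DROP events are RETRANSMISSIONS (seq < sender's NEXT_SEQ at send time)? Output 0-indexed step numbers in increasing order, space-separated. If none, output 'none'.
Answer: none

Derivation:
Step 0: SEND seq=200 -> fresh
Step 1: SEND seq=1000 -> fresh
Step 2: DROP seq=1195 -> fresh
Step 3: SEND seq=1275 -> fresh
Step 5: SEND seq=1445 -> fresh
Step 6: SEND seq=400 -> fresh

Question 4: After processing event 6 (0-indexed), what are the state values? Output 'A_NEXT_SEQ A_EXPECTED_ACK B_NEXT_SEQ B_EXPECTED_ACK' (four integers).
After event 0: A_seq=1000 A_ack=400 B_seq=400 B_ack=1000
After event 1: A_seq=1195 A_ack=400 B_seq=400 B_ack=1195
After event 2: A_seq=1275 A_ack=400 B_seq=400 B_ack=1195
After event 3: A_seq=1445 A_ack=400 B_seq=400 B_ack=1195
After event 4: A_seq=1445 A_ack=400 B_seq=400 B_ack=1195
After event 5: A_seq=1592 A_ack=400 B_seq=400 B_ack=1195
After event 6: A_seq=1592 A_ack=577 B_seq=577 B_ack=1195

1592 577 577 1195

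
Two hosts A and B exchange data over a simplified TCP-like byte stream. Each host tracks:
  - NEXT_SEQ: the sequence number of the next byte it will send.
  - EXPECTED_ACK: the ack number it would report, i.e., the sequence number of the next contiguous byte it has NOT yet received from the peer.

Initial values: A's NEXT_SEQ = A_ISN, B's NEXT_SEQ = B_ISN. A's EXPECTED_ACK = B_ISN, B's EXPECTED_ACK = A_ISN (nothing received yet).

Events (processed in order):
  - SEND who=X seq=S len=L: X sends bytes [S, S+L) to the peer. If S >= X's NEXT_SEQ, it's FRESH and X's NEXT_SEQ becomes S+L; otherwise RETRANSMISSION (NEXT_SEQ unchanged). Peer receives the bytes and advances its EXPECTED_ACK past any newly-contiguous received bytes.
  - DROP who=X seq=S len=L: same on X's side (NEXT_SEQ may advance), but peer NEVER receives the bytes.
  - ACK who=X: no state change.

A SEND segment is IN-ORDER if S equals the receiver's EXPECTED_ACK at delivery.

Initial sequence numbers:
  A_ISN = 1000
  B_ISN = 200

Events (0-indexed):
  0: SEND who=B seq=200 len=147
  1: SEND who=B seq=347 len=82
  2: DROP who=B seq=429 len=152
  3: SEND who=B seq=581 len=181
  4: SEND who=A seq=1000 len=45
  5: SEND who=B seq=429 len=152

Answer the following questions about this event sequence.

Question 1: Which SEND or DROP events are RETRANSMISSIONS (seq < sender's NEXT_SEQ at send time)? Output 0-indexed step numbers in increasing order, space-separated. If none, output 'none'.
Answer: 5

Derivation:
Step 0: SEND seq=200 -> fresh
Step 1: SEND seq=347 -> fresh
Step 2: DROP seq=429 -> fresh
Step 3: SEND seq=581 -> fresh
Step 4: SEND seq=1000 -> fresh
Step 5: SEND seq=429 -> retransmit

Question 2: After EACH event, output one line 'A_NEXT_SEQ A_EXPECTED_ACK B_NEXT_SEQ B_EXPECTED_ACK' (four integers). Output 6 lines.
1000 347 347 1000
1000 429 429 1000
1000 429 581 1000
1000 429 762 1000
1045 429 762 1045
1045 762 762 1045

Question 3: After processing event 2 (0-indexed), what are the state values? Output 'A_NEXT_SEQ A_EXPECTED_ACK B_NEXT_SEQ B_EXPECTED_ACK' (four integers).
After event 0: A_seq=1000 A_ack=347 B_seq=347 B_ack=1000
After event 1: A_seq=1000 A_ack=429 B_seq=429 B_ack=1000
After event 2: A_seq=1000 A_ack=429 B_seq=581 B_ack=1000

1000 429 581 1000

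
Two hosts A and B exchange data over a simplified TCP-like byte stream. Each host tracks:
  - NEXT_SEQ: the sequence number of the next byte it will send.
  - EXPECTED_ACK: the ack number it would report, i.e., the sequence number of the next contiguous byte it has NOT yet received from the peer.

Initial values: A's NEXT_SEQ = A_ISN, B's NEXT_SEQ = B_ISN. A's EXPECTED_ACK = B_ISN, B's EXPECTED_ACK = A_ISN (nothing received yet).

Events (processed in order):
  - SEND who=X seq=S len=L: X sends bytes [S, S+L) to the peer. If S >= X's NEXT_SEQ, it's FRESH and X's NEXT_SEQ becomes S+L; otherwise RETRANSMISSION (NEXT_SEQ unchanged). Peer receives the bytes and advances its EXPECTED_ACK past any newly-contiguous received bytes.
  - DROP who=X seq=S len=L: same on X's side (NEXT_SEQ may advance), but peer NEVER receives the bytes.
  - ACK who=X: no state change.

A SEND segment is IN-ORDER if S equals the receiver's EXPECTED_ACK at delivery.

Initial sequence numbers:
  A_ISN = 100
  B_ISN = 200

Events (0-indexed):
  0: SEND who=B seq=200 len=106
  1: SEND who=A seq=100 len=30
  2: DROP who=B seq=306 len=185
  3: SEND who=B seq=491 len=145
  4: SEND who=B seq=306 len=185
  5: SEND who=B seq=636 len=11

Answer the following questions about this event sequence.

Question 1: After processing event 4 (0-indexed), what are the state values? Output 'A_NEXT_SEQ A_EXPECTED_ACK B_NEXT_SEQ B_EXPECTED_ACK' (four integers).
After event 0: A_seq=100 A_ack=306 B_seq=306 B_ack=100
After event 1: A_seq=130 A_ack=306 B_seq=306 B_ack=130
After event 2: A_seq=130 A_ack=306 B_seq=491 B_ack=130
After event 3: A_seq=130 A_ack=306 B_seq=636 B_ack=130
After event 4: A_seq=130 A_ack=636 B_seq=636 B_ack=130

130 636 636 130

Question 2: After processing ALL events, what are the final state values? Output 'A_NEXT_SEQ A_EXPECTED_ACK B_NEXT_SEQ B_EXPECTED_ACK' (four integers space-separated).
After event 0: A_seq=100 A_ack=306 B_seq=306 B_ack=100
After event 1: A_seq=130 A_ack=306 B_seq=306 B_ack=130
After event 2: A_seq=130 A_ack=306 B_seq=491 B_ack=130
After event 3: A_seq=130 A_ack=306 B_seq=636 B_ack=130
After event 4: A_seq=130 A_ack=636 B_seq=636 B_ack=130
After event 5: A_seq=130 A_ack=647 B_seq=647 B_ack=130

Answer: 130 647 647 130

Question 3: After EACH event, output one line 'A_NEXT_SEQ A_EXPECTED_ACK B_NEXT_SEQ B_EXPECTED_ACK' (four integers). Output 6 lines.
100 306 306 100
130 306 306 130
130 306 491 130
130 306 636 130
130 636 636 130
130 647 647 130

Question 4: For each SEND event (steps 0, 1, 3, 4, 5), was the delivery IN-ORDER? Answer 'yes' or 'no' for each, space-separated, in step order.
Step 0: SEND seq=200 -> in-order
Step 1: SEND seq=100 -> in-order
Step 3: SEND seq=491 -> out-of-order
Step 4: SEND seq=306 -> in-order
Step 5: SEND seq=636 -> in-order

Answer: yes yes no yes yes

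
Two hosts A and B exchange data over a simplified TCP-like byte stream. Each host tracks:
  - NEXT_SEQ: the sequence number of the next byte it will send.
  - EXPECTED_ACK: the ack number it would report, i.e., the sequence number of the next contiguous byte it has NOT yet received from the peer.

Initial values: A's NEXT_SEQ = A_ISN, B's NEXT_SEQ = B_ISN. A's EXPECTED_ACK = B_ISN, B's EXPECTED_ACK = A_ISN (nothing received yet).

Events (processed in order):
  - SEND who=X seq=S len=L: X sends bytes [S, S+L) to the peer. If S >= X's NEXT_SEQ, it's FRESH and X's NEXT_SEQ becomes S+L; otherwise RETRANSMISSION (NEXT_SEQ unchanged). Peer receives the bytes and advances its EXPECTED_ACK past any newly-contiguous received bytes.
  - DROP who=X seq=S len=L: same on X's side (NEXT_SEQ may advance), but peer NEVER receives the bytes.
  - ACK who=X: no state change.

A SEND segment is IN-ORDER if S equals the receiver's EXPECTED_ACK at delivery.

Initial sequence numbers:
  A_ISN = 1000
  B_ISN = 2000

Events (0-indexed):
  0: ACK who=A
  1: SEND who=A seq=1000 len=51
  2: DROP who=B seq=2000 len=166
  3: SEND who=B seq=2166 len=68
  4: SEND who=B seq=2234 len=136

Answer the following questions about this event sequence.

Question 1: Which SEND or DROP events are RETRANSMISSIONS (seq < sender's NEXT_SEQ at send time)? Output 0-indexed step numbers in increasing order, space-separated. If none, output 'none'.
Step 1: SEND seq=1000 -> fresh
Step 2: DROP seq=2000 -> fresh
Step 3: SEND seq=2166 -> fresh
Step 4: SEND seq=2234 -> fresh

Answer: none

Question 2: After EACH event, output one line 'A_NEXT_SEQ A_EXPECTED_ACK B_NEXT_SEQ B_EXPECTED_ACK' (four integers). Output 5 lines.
1000 2000 2000 1000
1051 2000 2000 1051
1051 2000 2166 1051
1051 2000 2234 1051
1051 2000 2370 1051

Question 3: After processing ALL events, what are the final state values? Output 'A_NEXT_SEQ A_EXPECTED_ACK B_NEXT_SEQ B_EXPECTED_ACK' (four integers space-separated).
After event 0: A_seq=1000 A_ack=2000 B_seq=2000 B_ack=1000
After event 1: A_seq=1051 A_ack=2000 B_seq=2000 B_ack=1051
After event 2: A_seq=1051 A_ack=2000 B_seq=2166 B_ack=1051
After event 3: A_seq=1051 A_ack=2000 B_seq=2234 B_ack=1051
After event 4: A_seq=1051 A_ack=2000 B_seq=2370 B_ack=1051

Answer: 1051 2000 2370 1051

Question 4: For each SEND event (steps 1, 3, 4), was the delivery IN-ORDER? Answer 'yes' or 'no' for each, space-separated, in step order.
Step 1: SEND seq=1000 -> in-order
Step 3: SEND seq=2166 -> out-of-order
Step 4: SEND seq=2234 -> out-of-order

Answer: yes no no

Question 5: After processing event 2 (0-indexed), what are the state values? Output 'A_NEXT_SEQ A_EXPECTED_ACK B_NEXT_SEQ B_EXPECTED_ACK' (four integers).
After event 0: A_seq=1000 A_ack=2000 B_seq=2000 B_ack=1000
After event 1: A_seq=1051 A_ack=2000 B_seq=2000 B_ack=1051
After event 2: A_seq=1051 A_ack=2000 B_seq=2166 B_ack=1051

1051 2000 2166 1051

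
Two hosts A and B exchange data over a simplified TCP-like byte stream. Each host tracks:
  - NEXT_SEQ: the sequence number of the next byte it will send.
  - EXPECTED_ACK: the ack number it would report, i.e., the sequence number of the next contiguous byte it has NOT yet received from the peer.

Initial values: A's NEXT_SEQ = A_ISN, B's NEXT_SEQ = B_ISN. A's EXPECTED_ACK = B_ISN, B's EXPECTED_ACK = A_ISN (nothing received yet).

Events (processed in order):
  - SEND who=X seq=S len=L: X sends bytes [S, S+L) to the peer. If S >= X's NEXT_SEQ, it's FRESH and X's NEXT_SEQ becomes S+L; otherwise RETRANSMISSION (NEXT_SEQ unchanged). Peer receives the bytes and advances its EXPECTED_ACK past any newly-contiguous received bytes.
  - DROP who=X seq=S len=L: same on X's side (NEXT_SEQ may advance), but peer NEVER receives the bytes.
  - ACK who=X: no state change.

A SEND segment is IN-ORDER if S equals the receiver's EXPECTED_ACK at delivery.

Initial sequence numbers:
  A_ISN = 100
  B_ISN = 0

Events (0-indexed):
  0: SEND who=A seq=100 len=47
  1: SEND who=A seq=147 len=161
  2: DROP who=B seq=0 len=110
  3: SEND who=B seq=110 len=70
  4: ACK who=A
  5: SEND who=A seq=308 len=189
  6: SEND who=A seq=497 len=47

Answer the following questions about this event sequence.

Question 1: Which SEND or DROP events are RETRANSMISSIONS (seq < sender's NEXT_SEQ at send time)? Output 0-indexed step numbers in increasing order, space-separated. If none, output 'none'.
Step 0: SEND seq=100 -> fresh
Step 1: SEND seq=147 -> fresh
Step 2: DROP seq=0 -> fresh
Step 3: SEND seq=110 -> fresh
Step 5: SEND seq=308 -> fresh
Step 6: SEND seq=497 -> fresh

Answer: none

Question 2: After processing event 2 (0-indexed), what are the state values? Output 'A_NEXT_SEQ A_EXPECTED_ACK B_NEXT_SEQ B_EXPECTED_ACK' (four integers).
After event 0: A_seq=147 A_ack=0 B_seq=0 B_ack=147
After event 1: A_seq=308 A_ack=0 B_seq=0 B_ack=308
After event 2: A_seq=308 A_ack=0 B_seq=110 B_ack=308

308 0 110 308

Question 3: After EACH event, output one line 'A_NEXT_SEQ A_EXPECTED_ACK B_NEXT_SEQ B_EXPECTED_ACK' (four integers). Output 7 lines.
147 0 0 147
308 0 0 308
308 0 110 308
308 0 180 308
308 0 180 308
497 0 180 497
544 0 180 544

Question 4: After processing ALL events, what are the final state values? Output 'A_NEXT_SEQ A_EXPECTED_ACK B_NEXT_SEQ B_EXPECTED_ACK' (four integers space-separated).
Answer: 544 0 180 544

Derivation:
After event 0: A_seq=147 A_ack=0 B_seq=0 B_ack=147
After event 1: A_seq=308 A_ack=0 B_seq=0 B_ack=308
After event 2: A_seq=308 A_ack=0 B_seq=110 B_ack=308
After event 3: A_seq=308 A_ack=0 B_seq=180 B_ack=308
After event 4: A_seq=308 A_ack=0 B_seq=180 B_ack=308
After event 5: A_seq=497 A_ack=0 B_seq=180 B_ack=497
After event 6: A_seq=544 A_ack=0 B_seq=180 B_ack=544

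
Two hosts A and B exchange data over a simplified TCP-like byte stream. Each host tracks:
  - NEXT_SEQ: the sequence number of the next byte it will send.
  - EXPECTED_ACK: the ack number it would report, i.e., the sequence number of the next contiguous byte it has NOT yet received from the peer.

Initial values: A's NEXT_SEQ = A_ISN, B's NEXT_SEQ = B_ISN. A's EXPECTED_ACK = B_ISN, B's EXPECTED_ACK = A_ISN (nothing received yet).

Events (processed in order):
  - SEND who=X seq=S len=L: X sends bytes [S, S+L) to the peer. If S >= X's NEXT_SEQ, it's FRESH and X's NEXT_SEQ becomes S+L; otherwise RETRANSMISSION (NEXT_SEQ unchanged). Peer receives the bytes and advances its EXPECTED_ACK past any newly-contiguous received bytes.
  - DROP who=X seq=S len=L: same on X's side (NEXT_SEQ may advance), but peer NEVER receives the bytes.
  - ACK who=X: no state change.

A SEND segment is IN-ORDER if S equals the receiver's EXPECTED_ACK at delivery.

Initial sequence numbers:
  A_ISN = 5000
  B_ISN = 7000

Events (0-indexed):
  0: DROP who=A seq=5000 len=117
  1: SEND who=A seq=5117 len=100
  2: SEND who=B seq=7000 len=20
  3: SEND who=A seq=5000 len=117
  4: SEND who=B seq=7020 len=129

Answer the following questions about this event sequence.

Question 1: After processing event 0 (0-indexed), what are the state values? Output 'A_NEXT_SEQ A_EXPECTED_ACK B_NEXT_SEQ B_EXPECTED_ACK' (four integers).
After event 0: A_seq=5117 A_ack=7000 B_seq=7000 B_ack=5000

5117 7000 7000 5000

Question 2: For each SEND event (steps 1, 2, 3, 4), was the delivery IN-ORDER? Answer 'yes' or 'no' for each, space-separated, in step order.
Step 1: SEND seq=5117 -> out-of-order
Step 2: SEND seq=7000 -> in-order
Step 3: SEND seq=5000 -> in-order
Step 4: SEND seq=7020 -> in-order

Answer: no yes yes yes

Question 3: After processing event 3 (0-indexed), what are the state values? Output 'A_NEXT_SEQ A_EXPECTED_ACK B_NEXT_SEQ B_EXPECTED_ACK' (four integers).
After event 0: A_seq=5117 A_ack=7000 B_seq=7000 B_ack=5000
After event 1: A_seq=5217 A_ack=7000 B_seq=7000 B_ack=5000
After event 2: A_seq=5217 A_ack=7020 B_seq=7020 B_ack=5000
After event 3: A_seq=5217 A_ack=7020 B_seq=7020 B_ack=5217

5217 7020 7020 5217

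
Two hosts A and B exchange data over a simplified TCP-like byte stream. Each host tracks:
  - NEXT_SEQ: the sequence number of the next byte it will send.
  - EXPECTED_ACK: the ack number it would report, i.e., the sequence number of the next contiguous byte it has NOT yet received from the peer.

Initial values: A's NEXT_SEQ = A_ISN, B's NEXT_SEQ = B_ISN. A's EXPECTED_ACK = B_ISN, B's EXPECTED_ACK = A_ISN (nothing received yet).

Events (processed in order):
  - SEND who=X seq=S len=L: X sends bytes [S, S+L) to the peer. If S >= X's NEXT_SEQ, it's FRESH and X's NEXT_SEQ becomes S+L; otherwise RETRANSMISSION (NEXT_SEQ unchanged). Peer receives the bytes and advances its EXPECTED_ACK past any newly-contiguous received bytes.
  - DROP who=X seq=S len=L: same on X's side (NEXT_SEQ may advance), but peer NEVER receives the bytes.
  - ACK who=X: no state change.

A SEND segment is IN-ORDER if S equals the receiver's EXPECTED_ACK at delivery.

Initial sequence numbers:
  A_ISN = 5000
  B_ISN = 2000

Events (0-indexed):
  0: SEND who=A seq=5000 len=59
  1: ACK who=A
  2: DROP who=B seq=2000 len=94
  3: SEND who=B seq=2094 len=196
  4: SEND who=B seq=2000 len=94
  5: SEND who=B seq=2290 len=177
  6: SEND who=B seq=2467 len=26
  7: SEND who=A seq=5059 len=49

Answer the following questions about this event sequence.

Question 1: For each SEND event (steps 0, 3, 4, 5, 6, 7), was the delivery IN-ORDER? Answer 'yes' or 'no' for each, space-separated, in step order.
Answer: yes no yes yes yes yes

Derivation:
Step 0: SEND seq=5000 -> in-order
Step 3: SEND seq=2094 -> out-of-order
Step 4: SEND seq=2000 -> in-order
Step 5: SEND seq=2290 -> in-order
Step 6: SEND seq=2467 -> in-order
Step 7: SEND seq=5059 -> in-order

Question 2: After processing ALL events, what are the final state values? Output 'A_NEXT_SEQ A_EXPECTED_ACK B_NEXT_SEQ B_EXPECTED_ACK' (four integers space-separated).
Answer: 5108 2493 2493 5108

Derivation:
After event 0: A_seq=5059 A_ack=2000 B_seq=2000 B_ack=5059
After event 1: A_seq=5059 A_ack=2000 B_seq=2000 B_ack=5059
After event 2: A_seq=5059 A_ack=2000 B_seq=2094 B_ack=5059
After event 3: A_seq=5059 A_ack=2000 B_seq=2290 B_ack=5059
After event 4: A_seq=5059 A_ack=2290 B_seq=2290 B_ack=5059
After event 5: A_seq=5059 A_ack=2467 B_seq=2467 B_ack=5059
After event 6: A_seq=5059 A_ack=2493 B_seq=2493 B_ack=5059
After event 7: A_seq=5108 A_ack=2493 B_seq=2493 B_ack=5108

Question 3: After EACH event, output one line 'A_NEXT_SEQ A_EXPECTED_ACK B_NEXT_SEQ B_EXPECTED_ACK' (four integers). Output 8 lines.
5059 2000 2000 5059
5059 2000 2000 5059
5059 2000 2094 5059
5059 2000 2290 5059
5059 2290 2290 5059
5059 2467 2467 5059
5059 2493 2493 5059
5108 2493 2493 5108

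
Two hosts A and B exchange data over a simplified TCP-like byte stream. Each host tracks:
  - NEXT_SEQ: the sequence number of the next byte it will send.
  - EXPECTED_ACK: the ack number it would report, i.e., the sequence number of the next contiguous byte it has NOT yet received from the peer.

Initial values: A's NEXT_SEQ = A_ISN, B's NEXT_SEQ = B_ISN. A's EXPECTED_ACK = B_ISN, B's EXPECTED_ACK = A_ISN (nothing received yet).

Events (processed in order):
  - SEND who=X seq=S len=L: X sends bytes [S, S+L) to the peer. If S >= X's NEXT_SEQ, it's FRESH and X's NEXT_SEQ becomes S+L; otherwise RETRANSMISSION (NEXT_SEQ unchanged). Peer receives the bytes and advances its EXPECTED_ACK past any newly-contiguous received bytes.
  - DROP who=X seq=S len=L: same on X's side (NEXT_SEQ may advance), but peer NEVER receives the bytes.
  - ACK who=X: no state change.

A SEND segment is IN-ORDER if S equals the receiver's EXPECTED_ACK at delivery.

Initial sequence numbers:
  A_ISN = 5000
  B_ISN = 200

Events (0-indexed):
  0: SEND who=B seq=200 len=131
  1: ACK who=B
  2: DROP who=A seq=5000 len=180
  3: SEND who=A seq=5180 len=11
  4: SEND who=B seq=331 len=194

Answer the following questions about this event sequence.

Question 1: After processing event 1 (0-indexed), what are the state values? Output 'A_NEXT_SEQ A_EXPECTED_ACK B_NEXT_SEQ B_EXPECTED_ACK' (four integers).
After event 0: A_seq=5000 A_ack=331 B_seq=331 B_ack=5000
After event 1: A_seq=5000 A_ack=331 B_seq=331 B_ack=5000

5000 331 331 5000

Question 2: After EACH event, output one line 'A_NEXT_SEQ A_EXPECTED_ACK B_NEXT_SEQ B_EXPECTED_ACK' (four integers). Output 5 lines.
5000 331 331 5000
5000 331 331 5000
5180 331 331 5000
5191 331 331 5000
5191 525 525 5000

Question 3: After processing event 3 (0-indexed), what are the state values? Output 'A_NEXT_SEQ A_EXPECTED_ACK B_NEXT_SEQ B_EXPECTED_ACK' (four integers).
After event 0: A_seq=5000 A_ack=331 B_seq=331 B_ack=5000
After event 1: A_seq=5000 A_ack=331 B_seq=331 B_ack=5000
After event 2: A_seq=5180 A_ack=331 B_seq=331 B_ack=5000
After event 3: A_seq=5191 A_ack=331 B_seq=331 B_ack=5000

5191 331 331 5000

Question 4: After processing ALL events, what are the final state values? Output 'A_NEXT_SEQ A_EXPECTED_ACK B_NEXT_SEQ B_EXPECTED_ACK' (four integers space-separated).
After event 0: A_seq=5000 A_ack=331 B_seq=331 B_ack=5000
After event 1: A_seq=5000 A_ack=331 B_seq=331 B_ack=5000
After event 2: A_seq=5180 A_ack=331 B_seq=331 B_ack=5000
After event 3: A_seq=5191 A_ack=331 B_seq=331 B_ack=5000
After event 4: A_seq=5191 A_ack=525 B_seq=525 B_ack=5000

Answer: 5191 525 525 5000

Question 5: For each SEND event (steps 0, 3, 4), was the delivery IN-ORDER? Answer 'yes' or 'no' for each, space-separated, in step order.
Answer: yes no yes

Derivation:
Step 0: SEND seq=200 -> in-order
Step 3: SEND seq=5180 -> out-of-order
Step 4: SEND seq=331 -> in-order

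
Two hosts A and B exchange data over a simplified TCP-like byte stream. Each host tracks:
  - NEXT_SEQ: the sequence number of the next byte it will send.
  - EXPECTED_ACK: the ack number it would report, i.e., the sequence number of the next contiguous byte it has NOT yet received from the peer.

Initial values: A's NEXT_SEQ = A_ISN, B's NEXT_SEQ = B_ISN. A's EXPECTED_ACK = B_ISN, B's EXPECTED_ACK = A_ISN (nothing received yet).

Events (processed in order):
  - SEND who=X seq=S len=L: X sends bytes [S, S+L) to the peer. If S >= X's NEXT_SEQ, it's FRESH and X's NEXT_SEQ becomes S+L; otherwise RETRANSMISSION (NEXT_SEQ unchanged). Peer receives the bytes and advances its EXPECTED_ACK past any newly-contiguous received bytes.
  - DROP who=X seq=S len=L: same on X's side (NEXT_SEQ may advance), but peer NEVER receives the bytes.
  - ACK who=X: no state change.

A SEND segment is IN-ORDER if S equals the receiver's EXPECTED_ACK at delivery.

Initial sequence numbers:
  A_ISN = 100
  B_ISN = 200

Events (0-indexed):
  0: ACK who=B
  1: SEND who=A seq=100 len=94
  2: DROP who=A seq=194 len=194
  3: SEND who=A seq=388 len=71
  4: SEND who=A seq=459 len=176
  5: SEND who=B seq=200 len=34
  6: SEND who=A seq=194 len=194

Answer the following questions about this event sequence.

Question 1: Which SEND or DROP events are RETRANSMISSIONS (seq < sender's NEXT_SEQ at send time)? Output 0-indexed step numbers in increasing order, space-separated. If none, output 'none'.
Step 1: SEND seq=100 -> fresh
Step 2: DROP seq=194 -> fresh
Step 3: SEND seq=388 -> fresh
Step 4: SEND seq=459 -> fresh
Step 5: SEND seq=200 -> fresh
Step 6: SEND seq=194 -> retransmit

Answer: 6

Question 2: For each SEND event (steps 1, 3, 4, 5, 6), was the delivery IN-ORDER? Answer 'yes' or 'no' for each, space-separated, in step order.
Answer: yes no no yes yes

Derivation:
Step 1: SEND seq=100 -> in-order
Step 3: SEND seq=388 -> out-of-order
Step 4: SEND seq=459 -> out-of-order
Step 5: SEND seq=200 -> in-order
Step 6: SEND seq=194 -> in-order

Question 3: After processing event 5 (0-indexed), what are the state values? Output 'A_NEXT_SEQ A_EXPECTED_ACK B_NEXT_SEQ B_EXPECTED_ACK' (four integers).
After event 0: A_seq=100 A_ack=200 B_seq=200 B_ack=100
After event 1: A_seq=194 A_ack=200 B_seq=200 B_ack=194
After event 2: A_seq=388 A_ack=200 B_seq=200 B_ack=194
After event 3: A_seq=459 A_ack=200 B_seq=200 B_ack=194
After event 4: A_seq=635 A_ack=200 B_seq=200 B_ack=194
After event 5: A_seq=635 A_ack=234 B_seq=234 B_ack=194

635 234 234 194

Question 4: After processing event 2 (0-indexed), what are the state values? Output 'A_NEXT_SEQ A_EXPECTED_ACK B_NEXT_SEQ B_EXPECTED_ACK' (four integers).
After event 0: A_seq=100 A_ack=200 B_seq=200 B_ack=100
After event 1: A_seq=194 A_ack=200 B_seq=200 B_ack=194
After event 2: A_seq=388 A_ack=200 B_seq=200 B_ack=194

388 200 200 194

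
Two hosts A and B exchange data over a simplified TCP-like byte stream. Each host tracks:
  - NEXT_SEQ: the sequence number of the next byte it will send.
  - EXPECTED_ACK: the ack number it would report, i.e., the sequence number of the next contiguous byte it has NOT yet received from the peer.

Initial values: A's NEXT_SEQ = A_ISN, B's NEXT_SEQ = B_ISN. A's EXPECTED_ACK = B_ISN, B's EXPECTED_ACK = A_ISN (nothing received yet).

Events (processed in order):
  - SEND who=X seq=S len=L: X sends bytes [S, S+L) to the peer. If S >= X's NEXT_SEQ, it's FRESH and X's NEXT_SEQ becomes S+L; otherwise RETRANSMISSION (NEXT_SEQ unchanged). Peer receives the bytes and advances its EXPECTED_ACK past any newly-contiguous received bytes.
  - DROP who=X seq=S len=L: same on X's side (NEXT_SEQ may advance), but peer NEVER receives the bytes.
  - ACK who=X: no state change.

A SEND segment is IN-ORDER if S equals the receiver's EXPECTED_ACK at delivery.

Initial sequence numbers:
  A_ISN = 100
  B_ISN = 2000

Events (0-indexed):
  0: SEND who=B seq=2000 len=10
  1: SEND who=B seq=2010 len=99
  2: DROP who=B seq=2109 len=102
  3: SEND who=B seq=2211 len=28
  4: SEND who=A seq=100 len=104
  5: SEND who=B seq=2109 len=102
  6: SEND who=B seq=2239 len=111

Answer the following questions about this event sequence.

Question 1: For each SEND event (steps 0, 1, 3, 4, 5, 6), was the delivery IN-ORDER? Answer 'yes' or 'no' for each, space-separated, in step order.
Answer: yes yes no yes yes yes

Derivation:
Step 0: SEND seq=2000 -> in-order
Step 1: SEND seq=2010 -> in-order
Step 3: SEND seq=2211 -> out-of-order
Step 4: SEND seq=100 -> in-order
Step 5: SEND seq=2109 -> in-order
Step 6: SEND seq=2239 -> in-order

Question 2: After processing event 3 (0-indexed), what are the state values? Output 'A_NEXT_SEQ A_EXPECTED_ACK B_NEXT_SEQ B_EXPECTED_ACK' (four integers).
After event 0: A_seq=100 A_ack=2010 B_seq=2010 B_ack=100
After event 1: A_seq=100 A_ack=2109 B_seq=2109 B_ack=100
After event 2: A_seq=100 A_ack=2109 B_seq=2211 B_ack=100
After event 3: A_seq=100 A_ack=2109 B_seq=2239 B_ack=100

100 2109 2239 100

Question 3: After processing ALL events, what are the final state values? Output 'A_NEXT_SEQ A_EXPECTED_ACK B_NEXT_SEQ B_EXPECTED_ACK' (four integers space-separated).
Answer: 204 2350 2350 204

Derivation:
After event 0: A_seq=100 A_ack=2010 B_seq=2010 B_ack=100
After event 1: A_seq=100 A_ack=2109 B_seq=2109 B_ack=100
After event 2: A_seq=100 A_ack=2109 B_seq=2211 B_ack=100
After event 3: A_seq=100 A_ack=2109 B_seq=2239 B_ack=100
After event 4: A_seq=204 A_ack=2109 B_seq=2239 B_ack=204
After event 5: A_seq=204 A_ack=2239 B_seq=2239 B_ack=204
After event 6: A_seq=204 A_ack=2350 B_seq=2350 B_ack=204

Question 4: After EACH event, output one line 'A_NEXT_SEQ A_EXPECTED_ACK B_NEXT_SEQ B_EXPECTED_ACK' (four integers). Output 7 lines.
100 2010 2010 100
100 2109 2109 100
100 2109 2211 100
100 2109 2239 100
204 2109 2239 204
204 2239 2239 204
204 2350 2350 204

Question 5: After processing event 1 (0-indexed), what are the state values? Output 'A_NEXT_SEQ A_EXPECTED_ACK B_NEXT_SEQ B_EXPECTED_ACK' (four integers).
After event 0: A_seq=100 A_ack=2010 B_seq=2010 B_ack=100
After event 1: A_seq=100 A_ack=2109 B_seq=2109 B_ack=100

100 2109 2109 100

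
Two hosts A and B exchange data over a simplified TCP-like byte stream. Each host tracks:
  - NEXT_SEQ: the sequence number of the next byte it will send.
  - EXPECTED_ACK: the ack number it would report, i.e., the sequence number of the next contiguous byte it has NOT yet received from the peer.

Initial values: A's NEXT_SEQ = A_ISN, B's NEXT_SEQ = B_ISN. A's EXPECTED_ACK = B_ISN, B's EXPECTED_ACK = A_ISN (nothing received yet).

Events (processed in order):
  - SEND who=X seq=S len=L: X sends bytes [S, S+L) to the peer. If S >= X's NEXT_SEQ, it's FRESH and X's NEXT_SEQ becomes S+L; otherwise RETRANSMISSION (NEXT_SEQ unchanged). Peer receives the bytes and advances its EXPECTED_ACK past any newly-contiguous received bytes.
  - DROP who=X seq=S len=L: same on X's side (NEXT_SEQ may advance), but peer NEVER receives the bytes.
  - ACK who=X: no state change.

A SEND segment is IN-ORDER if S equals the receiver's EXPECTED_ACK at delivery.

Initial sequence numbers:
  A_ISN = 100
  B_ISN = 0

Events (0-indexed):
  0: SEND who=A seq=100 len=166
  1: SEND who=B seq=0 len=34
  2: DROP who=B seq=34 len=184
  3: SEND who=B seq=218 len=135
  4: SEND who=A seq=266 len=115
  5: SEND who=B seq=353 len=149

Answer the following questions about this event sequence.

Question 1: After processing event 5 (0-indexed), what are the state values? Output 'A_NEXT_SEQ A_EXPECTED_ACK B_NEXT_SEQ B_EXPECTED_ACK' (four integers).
After event 0: A_seq=266 A_ack=0 B_seq=0 B_ack=266
After event 1: A_seq=266 A_ack=34 B_seq=34 B_ack=266
After event 2: A_seq=266 A_ack=34 B_seq=218 B_ack=266
After event 3: A_seq=266 A_ack=34 B_seq=353 B_ack=266
After event 4: A_seq=381 A_ack=34 B_seq=353 B_ack=381
After event 5: A_seq=381 A_ack=34 B_seq=502 B_ack=381

381 34 502 381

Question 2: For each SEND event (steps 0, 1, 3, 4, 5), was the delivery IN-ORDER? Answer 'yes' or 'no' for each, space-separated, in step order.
Step 0: SEND seq=100 -> in-order
Step 1: SEND seq=0 -> in-order
Step 3: SEND seq=218 -> out-of-order
Step 4: SEND seq=266 -> in-order
Step 5: SEND seq=353 -> out-of-order

Answer: yes yes no yes no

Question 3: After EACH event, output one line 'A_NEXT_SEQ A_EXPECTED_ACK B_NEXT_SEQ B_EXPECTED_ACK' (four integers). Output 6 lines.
266 0 0 266
266 34 34 266
266 34 218 266
266 34 353 266
381 34 353 381
381 34 502 381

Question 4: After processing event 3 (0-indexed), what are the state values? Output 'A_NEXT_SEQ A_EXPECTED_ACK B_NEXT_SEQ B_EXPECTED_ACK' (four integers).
After event 0: A_seq=266 A_ack=0 B_seq=0 B_ack=266
After event 1: A_seq=266 A_ack=34 B_seq=34 B_ack=266
After event 2: A_seq=266 A_ack=34 B_seq=218 B_ack=266
After event 3: A_seq=266 A_ack=34 B_seq=353 B_ack=266

266 34 353 266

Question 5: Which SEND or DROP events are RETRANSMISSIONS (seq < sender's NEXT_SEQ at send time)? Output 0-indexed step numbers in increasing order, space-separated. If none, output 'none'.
Step 0: SEND seq=100 -> fresh
Step 1: SEND seq=0 -> fresh
Step 2: DROP seq=34 -> fresh
Step 3: SEND seq=218 -> fresh
Step 4: SEND seq=266 -> fresh
Step 5: SEND seq=353 -> fresh

Answer: none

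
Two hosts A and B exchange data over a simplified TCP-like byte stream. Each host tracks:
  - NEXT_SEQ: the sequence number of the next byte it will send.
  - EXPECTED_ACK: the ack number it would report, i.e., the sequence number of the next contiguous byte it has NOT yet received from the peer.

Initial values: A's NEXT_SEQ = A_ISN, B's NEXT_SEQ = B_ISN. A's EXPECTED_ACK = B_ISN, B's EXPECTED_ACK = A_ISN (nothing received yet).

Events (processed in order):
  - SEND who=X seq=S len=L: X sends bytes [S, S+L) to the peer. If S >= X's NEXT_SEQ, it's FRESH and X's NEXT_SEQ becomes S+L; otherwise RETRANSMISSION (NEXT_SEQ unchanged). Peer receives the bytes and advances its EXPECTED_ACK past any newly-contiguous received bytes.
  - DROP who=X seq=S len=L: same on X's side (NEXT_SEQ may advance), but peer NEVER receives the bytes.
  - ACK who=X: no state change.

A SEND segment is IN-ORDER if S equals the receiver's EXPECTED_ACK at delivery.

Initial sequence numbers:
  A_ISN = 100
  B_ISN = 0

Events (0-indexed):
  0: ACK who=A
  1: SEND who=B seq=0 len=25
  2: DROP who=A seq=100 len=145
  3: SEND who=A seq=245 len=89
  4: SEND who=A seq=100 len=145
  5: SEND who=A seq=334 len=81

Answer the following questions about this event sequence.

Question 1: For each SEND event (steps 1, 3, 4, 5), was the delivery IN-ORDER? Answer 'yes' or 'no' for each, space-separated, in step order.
Step 1: SEND seq=0 -> in-order
Step 3: SEND seq=245 -> out-of-order
Step 4: SEND seq=100 -> in-order
Step 5: SEND seq=334 -> in-order

Answer: yes no yes yes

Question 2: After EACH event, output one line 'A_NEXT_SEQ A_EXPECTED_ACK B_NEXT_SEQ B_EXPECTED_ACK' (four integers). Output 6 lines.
100 0 0 100
100 25 25 100
245 25 25 100
334 25 25 100
334 25 25 334
415 25 25 415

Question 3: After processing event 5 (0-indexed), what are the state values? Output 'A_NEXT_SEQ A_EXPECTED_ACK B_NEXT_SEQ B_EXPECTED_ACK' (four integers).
After event 0: A_seq=100 A_ack=0 B_seq=0 B_ack=100
After event 1: A_seq=100 A_ack=25 B_seq=25 B_ack=100
After event 2: A_seq=245 A_ack=25 B_seq=25 B_ack=100
After event 3: A_seq=334 A_ack=25 B_seq=25 B_ack=100
After event 4: A_seq=334 A_ack=25 B_seq=25 B_ack=334
After event 5: A_seq=415 A_ack=25 B_seq=25 B_ack=415

415 25 25 415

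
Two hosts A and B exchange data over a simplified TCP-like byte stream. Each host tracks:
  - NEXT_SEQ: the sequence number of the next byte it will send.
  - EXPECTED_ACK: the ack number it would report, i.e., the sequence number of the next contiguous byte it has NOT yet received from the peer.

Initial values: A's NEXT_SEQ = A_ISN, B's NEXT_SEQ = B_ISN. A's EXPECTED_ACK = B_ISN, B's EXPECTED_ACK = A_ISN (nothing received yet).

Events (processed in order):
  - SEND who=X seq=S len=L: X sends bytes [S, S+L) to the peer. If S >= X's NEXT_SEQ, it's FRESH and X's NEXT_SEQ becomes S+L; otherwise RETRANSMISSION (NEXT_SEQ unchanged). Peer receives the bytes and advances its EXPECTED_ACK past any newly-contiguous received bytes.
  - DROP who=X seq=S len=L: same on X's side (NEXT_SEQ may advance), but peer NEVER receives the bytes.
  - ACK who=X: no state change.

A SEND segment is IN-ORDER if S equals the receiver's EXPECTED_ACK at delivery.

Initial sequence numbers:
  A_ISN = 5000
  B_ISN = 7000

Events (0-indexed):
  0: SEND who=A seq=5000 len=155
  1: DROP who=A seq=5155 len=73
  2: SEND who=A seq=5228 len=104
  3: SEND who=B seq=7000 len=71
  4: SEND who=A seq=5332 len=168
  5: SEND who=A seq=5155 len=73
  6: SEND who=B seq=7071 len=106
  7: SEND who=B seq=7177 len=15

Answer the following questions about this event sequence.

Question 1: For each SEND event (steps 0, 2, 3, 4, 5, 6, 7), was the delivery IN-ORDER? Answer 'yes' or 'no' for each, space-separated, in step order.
Step 0: SEND seq=5000 -> in-order
Step 2: SEND seq=5228 -> out-of-order
Step 3: SEND seq=7000 -> in-order
Step 4: SEND seq=5332 -> out-of-order
Step 5: SEND seq=5155 -> in-order
Step 6: SEND seq=7071 -> in-order
Step 7: SEND seq=7177 -> in-order

Answer: yes no yes no yes yes yes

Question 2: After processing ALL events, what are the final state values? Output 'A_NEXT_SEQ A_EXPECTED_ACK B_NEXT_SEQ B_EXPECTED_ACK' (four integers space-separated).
Answer: 5500 7192 7192 5500

Derivation:
After event 0: A_seq=5155 A_ack=7000 B_seq=7000 B_ack=5155
After event 1: A_seq=5228 A_ack=7000 B_seq=7000 B_ack=5155
After event 2: A_seq=5332 A_ack=7000 B_seq=7000 B_ack=5155
After event 3: A_seq=5332 A_ack=7071 B_seq=7071 B_ack=5155
After event 4: A_seq=5500 A_ack=7071 B_seq=7071 B_ack=5155
After event 5: A_seq=5500 A_ack=7071 B_seq=7071 B_ack=5500
After event 6: A_seq=5500 A_ack=7177 B_seq=7177 B_ack=5500
After event 7: A_seq=5500 A_ack=7192 B_seq=7192 B_ack=5500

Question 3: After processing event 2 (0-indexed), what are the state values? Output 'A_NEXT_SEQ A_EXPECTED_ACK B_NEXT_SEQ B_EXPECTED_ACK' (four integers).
After event 0: A_seq=5155 A_ack=7000 B_seq=7000 B_ack=5155
After event 1: A_seq=5228 A_ack=7000 B_seq=7000 B_ack=5155
After event 2: A_seq=5332 A_ack=7000 B_seq=7000 B_ack=5155

5332 7000 7000 5155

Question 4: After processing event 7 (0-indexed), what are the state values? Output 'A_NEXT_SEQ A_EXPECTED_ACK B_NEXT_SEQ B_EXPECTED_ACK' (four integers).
After event 0: A_seq=5155 A_ack=7000 B_seq=7000 B_ack=5155
After event 1: A_seq=5228 A_ack=7000 B_seq=7000 B_ack=5155
After event 2: A_seq=5332 A_ack=7000 B_seq=7000 B_ack=5155
After event 3: A_seq=5332 A_ack=7071 B_seq=7071 B_ack=5155
After event 4: A_seq=5500 A_ack=7071 B_seq=7071 B_ack=5155
After event 5: A_seq=5500 A_ack=7071 B_seq=7071 B_ack=5500
After event 6: A_seq=5500 A_ack=7177 B_seq=7177 B_ack=5500
After event 7: A_seq=5500 A_ack=7192 B_seq=7192 B_ack=5500

5500 7192 7192 5500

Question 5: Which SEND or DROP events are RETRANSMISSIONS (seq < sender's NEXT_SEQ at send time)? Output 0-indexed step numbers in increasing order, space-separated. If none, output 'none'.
Answer: 5

Derivation:
Step 0: SEND seq=5000 -> fresh
Step 1: DROP seq=5155 -> fresh
Step 2: SEND seq=5228 -> fresh
Step 3: SEND seq=7000 -> fresh
Step 4: SEND seq=5332 -> fresh
Step 5: SEND seq=5155 -> retransmit
Step 6: SEND seq=7071 -> fresh
Step 7: SEND seq=7177 -> fresh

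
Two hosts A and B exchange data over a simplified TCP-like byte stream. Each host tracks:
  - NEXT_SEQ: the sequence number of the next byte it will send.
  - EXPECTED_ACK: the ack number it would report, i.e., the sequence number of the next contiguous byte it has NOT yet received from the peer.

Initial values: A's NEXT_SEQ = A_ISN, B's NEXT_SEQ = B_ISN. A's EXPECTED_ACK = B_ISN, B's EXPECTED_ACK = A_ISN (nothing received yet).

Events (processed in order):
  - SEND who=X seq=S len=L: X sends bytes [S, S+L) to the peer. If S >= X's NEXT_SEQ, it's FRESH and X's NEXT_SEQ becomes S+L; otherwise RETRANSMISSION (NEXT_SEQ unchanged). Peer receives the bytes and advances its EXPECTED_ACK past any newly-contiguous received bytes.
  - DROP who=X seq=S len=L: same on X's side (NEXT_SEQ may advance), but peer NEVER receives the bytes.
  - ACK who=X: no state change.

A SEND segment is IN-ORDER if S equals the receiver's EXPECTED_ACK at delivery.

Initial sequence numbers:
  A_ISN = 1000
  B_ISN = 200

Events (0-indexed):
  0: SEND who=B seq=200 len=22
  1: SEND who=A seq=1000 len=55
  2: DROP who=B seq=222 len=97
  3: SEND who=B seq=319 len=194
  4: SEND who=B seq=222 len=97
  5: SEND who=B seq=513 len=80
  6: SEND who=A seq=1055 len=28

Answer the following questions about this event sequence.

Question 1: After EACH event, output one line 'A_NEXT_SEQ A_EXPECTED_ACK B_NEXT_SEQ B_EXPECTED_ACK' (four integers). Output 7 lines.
1000 222 222 1000
1055 222 222 1055
1055 222 319 1055
1055 222 513 1055
1055 513 513 1055
1055 593 593 1055
1083 593 593 1083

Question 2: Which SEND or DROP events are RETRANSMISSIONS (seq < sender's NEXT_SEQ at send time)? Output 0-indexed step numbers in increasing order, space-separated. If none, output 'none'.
Answer: 4

Derivation:
Step 0: SEND seq=200 -> fresh
Step 1: SEND seq=1000 -> fresh
Step 2: DROP seq=222 -> fresh
Step 3: SEND seq=319 -> fresh
Step 4: SEND seq=222 -> retransmit
Step 5: SEND seq=513 -> fresh
Step 6: SEND seq=1055 -> fresh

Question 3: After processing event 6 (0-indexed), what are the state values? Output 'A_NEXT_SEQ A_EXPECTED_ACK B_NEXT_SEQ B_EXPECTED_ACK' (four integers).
After event 0: A_seq=1000 A_ack=222 B_seq=222 B_ack=1000
After event 1: A_seq=1055 A_ack=222 B_seq=222 B_ack=1055
After event 2: A_seq=1055 A_ack=222 B_seq=319 B_ack=1055
After event 3: A_seq=1055 A_ack=222 B_seq=513 B_ack=1055
After event 4: A_seq=1055 A_ack=513 B_seq=513 B_ack=1055
After event 5: A_seq=1055 A_ack=593 B_seq=593 B_ack=1055
After event 6: A_seq=1083 A_ack=593 B_seq=593 B_ack=1083

1083 593 593 1083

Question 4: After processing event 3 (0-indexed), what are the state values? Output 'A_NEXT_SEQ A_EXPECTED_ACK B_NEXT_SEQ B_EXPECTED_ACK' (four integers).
After event 0: A_seq=1000 A_ack=222 B_seq=222 B_ack=1000
After event 1: A_seq=1055 A_ack=222 B_seq=222 B_ack=1055
After event 2: A_seq=1055 A_ack=222 B_seq=319 B_ack=1055
After event 3: A_seq=1055 A_ack=222 B_seq=513 B_ack=1055

1055 222 513 1055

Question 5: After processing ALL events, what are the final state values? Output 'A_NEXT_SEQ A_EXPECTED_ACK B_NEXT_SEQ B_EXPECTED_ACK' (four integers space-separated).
Answer: 1083 593 593 1083

Derivation:
After event 0: A_seq=1000 A_ack=222 B_seq=222 B_ack=1000
After event 1: A_seq=1055 A_ack=222 B_seq=222 B_ack=1055
After event 2: A_seq=1055 A_ack=222 B_seq=319 B_ack=1055
After event 3: A_seq=1055 A_ack=222 B_seq=513 B_ack=1055
After event 4: A_seq=1055 A_ack=513 B_seq=513 B_ack=1055
After event 5: A_seq=1055 A_ack=593 B_seq=593 B_ack=1055
After event 6: A_seq=1083 A_ack=593 B_seq=593 B_ack=1083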